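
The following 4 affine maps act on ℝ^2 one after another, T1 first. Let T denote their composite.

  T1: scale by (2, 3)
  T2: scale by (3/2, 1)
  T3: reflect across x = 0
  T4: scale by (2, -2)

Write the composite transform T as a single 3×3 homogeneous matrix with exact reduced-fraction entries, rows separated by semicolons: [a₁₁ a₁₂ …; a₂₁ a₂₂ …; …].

T1 = [2 0 0; 0 3 0; 0 0 1]
T2·T1 = [3 0 0; 0 3 0; 0 0 1]
T3·…·T1 = [-3 0 0; 0 3 0; 0 0 1]
T4·…·T1 = [-6 0 0; 0 -6 0; 0 0 1]

T = [-6 0 0; 0 -6 0; 0 0 1]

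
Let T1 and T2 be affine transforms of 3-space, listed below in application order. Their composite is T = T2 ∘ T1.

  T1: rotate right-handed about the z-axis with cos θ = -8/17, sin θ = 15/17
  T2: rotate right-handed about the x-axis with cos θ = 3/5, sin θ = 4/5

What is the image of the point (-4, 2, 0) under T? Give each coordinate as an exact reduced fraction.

T(p) = (2/17, -228/85, -304/85)

T1 rotate right-handed about the z-axis with cos θ = -8/17, sin θ = 15/17: (-4, 2, 0) → (2/17, -76/17, 0)
T2 rotate right-handed about the x-axis with cos θ = 3/5, sin θ = 4/5: (2/17, -76/17, 0) → (2/17, -228/85, -304/85)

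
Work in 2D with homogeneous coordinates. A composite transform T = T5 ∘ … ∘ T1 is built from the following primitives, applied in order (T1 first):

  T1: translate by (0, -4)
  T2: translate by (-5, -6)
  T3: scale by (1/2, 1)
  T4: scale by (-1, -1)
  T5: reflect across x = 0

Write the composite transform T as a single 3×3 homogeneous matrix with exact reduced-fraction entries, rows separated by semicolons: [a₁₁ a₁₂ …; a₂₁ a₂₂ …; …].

T1 = [1 0 0; 0 1 -4; 0 0 1]
T2·T1 = [1 0 -5; 0 1 -10; 0 0 1]
T3·…·T1 = [1/2 0 -5/2; 0 1 -10; 0 0 1]
T4·…·T1 = [-1/2 0 5/2; 0 -1 10; 0 0 1]
T5·…·T1 = [1/2 0 -5/2; 0 -1 10; 0 0 1]

T = [1/2 0 -5/2; 0 -1 10; 0 0 1]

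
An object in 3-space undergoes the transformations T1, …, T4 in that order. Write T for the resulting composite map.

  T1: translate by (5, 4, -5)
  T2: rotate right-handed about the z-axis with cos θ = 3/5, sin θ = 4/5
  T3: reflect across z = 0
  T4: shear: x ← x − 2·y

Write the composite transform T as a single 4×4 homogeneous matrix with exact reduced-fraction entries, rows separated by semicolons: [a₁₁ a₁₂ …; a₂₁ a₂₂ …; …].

T = [-1 -2 0 -13; 4/5 3/5 0 32/5; 0 0 -1 5; 0 0 0 1]

T1 = [1 0 0 5; 0 1 0 4; 0 0 1 -5; 0 0 0 1]
T2·T1 = [3/5 -4/5 0 -1/5; 4/5 3/5 0 32/5; 0 0 1 -5; 0 0 0 1]
T3·…·T1 = [3/5 -4/5 0 -1/5; 4/5 3/5 0 32/5; 0 0 -1 5; 0 0 0 1]
T4·…·T1 = [-1 -2 0 -13; 4/5 3/5 0 32/5; 0 0 -1 5; 0 0 0 1]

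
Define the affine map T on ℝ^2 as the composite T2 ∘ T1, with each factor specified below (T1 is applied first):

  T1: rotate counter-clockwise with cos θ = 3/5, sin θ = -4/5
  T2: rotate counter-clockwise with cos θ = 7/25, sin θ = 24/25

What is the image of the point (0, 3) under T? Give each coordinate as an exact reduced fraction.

T(p) = (-132/125, 351/125)

T1 rotate counter-clockwise with cos θ = 3/5, sin θ = -4/5: (0, 3) → (12/5, 9/5)
T2 rotate counter-clockwise with cos θ = 7/25, sin θ = 24/25: (12/5, 9/5) → (-132/125, 351/125)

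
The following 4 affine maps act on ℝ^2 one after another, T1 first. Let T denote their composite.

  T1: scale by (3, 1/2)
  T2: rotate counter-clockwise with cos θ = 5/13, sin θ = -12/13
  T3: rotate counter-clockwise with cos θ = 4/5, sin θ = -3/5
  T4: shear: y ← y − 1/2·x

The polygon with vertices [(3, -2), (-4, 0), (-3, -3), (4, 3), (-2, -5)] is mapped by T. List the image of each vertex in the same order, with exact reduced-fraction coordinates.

T1 scale by (3, 1/2): (3, -2) → (9, -1); (-4, 0) → (-12, 0); (-3, -3) → (-9, -3/2); (4, 3) → (12, 3/2); (-2, -5) → (-6, -5/2)
T2 rotate counter-clockwise with cos θ = 5/13, sin θ = -12/13: (9, -1) → (33/13, -113/13); (-12, 0) → (-60/13, 144/13); (-9, -3/2) → (-63/13, 201/26); (12, 3/2) → (6, -21/2); (-6, -5/2) → (-60/13, 119/26)
T3 rotate counter-clockwise with cos θ = 4/5, sin θ = -3/5: (33/13, -113/13) → (-207/65, -551/65); (-60/13, 144/13) → (192/65, 756/65); (-63/13, 201/26) → (99/130, 591/65); (6, -21/2) → (-3/2, -12); (-60/13, 119/26) → (-123/130, 418/65)
T4 shear: y ← y − 1/2·x: (-207/65, -551/65) → (-207/65, -179/26); (192/65, 756/65) → (192/65, 132/13); (99/130, 591/65) → (99/130, 453/52); (-3/2, -12) → (-3/2, -45/4); (-123/130, 418/65) → (-123/130, 359/52)

image vertices: (-207/65, -179/26), (192/65, 132/13), (99/130, 453/52), (-3/2, -45/4), (-123/130, 359/52)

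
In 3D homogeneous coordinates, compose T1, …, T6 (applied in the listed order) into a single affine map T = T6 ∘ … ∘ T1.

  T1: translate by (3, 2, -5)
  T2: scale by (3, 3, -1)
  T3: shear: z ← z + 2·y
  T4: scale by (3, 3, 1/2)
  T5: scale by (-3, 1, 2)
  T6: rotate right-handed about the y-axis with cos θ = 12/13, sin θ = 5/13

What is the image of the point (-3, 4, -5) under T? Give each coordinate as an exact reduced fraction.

T(p) = (230/13, 54, 552/13)

T1 translate by (3, 2, -5): (-3, 4, -5) → (0, 6, -10)
T2 scale by (3, 3, -1): (0, 6, -10) → (0, 18, 10)
T3 shear: z ← z + 2·y: (0, 18, 10) → (0, 18, 46)
T4 scale by (3, 3, 1/2): (0, 18, 46) → (0, 54, 23)
T5 scale by (-3, 1, 2): (0, 54, 23) → (0, 54, 46)
T6 rotate right-handed about the y-axis with cos θ = 12/13, sin θ = 5/13: (0, 54, 46) → (230/13, 54, 552/13)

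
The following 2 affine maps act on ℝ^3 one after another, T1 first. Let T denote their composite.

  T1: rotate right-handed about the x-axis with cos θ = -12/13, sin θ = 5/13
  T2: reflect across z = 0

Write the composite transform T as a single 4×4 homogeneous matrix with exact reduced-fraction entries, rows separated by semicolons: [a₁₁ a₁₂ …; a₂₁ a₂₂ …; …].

T1 = [1 0 0 0; 0 -12/13 -5/13 0; 0 5/13 -12/13 0; 0 0 0 1]
T2·T1 = [1 0 0 0; 0 -12/13 -5/13 0; 0 -5/13 12/13 0; 0 0 0 1]

T = [1 0 0 0; 0 -12/13 -5/13 0; 0 -5/13 12/13 0; 0 0 0 1]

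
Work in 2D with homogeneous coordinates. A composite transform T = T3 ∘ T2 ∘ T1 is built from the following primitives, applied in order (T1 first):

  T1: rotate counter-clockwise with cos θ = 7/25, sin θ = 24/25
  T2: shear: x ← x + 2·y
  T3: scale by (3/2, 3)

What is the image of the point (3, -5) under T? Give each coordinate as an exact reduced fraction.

T1 rotate counter-clockwise with cos θ = 7/25, sin θ = 24/25: (3, -5) → (141/25, 37/25)
T2 shear: x ← x + 2·y: (141/25, 37/25) → (43/5, 37/25)
T3 scale by (3/2, 3): (43/5, 37/25) → (129/10, 111/25)

T(p) = (129/10, 111/25)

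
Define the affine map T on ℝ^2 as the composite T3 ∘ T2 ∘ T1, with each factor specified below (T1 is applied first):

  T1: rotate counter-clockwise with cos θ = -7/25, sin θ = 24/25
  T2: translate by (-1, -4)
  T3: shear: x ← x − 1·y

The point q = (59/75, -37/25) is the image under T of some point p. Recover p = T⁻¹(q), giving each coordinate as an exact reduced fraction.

p = (7/3, -1)

T1 = [-7/25 -24/25 0; 24/25 -7/25 0; 0 0 1]
T2·T1 = [-7/25 -24/25 -1; 24/25 -7/25 -4; 0 0 1]
T3·…·T1 = [-31/25 -17/25 3; 24/25 -7/25 -4; 0 0 1]
det M = 1; M⁻¹ = [-7/25 17/25 89/25; -24/25 -31/25 -52/25; 0 0 1]
M⁻¹ · (59/75, -37/25)ᵀ = (7/3, -1)ᵀ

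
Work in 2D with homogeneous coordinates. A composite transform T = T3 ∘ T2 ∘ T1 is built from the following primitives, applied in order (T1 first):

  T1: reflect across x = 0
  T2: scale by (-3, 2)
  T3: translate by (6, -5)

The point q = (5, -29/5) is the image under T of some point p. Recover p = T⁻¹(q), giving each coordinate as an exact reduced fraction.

p = (-1/3, -2/5)

T1 = [-1 0 0; 0 1 0; 0 0 1]
T2·T1 = [3 0 0; 0 2 0; 0 0 1]
T3·…·T1 = [3 0 6; 0 2 -5; 0 0 1]
det M = 6; M⁻¹ = [1/3 0 -2; 0 1/2 5/2; 0 0 1]
M⁻¹ · (5, -29/5)ᵀ = (-1/3, -2/5)ᵀ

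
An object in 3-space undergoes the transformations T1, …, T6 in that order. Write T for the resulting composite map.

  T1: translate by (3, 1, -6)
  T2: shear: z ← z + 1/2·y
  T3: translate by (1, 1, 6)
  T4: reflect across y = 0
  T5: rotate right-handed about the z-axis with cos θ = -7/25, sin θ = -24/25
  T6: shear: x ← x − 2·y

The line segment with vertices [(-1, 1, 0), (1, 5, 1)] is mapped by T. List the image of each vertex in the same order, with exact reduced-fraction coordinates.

image vertices: (9/25, -51/25, 1), (-61/25, -71/25, 4)

T1 translate by (3, 1, -6): (-1, 1, 0) → (2, 2, -6); (1, 5, 1) → (4, 6, -5)
T2 shear: z ← z + 1/2·y: (2, 2, -6) → (2, 2, -5); (4, 6, -5) → (4, 6, -2)
T3 translate by (1, 1, 6): (2, 2, -5) → (3, 3, 1); (4, 6, -2) → (5, 7, 4)
T4 reflect across y = 0: (3, 3, 1) → (3, -3, 1); (5, 7, 4) → (5, -7, 4)
T5 rotate right-handed about the z-axis with cos θ = -7/25, sin θ = -24/25: (3, -3, 1) → (-93/25, -51/25, 1); (5, -7, 4) → (-203/25, -71/25, 4)
T6 shear: x ← x − 2·y: (-93/25, -51/25, 1) → (9/25, -51/25, 1); (-203/25, -71/25, 4) → (-61/25, -71/25, 4)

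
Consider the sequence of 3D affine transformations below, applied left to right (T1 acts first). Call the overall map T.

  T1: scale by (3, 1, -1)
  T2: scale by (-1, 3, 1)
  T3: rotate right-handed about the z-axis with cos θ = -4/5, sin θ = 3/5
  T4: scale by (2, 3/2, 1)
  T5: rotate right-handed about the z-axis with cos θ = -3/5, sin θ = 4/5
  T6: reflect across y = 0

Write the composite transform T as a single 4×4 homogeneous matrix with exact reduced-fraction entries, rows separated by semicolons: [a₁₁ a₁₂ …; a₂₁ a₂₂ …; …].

T1 = [3 0 0 0; 0 1 0 0; 0 0 -1 0; 0 0 0 1]
T2·T1 = [-3 0 0 0; 0 3 0 0; 0 0 -1 0; 0 0 0 1]
T3·…·T1 = [12/5 -9/5 0 0; -9/5 -12/5 0 0; 0 0 -1 0; 0 0 0 1]
T4·…·T1 = [24/5 -18/5 0 0; -27/10 -18/5 0 0; 0 0 -1 0; 0 0 0 1]
T5·…·T1 = [-18/25 126/25 0 0; 273/50 -18/25 0 0; 0 0 -1 0; 0 0 0 1]
T6·…·T1 = [-18/25 126/25 0 0; -273/50 18/25 0 0; 0 0 -1 0; 0 0 0 1]

T = [-18/25 126/25 0 0; -273/50 18/25 0 0; 0 0 -1 0; 0 0 0 1]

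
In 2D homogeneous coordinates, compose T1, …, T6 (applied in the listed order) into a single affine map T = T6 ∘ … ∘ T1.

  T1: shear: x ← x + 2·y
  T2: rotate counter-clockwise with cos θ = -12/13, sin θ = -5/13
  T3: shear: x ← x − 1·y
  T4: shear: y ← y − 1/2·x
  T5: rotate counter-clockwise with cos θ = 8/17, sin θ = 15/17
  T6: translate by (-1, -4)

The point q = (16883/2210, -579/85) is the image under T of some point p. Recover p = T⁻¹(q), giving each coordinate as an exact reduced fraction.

T1 = [1 2 0; 0 1 0; 0 0 1]
T2·T1 = [-12/13 -19/13 0; -5/13 -22/13 0; 0 0 1]
T3·…·T1 = [-7/13 3/13 0; -5/13 -22/13 0; 0 0 1]
T4·…·T1 = [-7/13 3/13 0; -3/26 -47/26 0; 0 0 1]
T5·…·T1 = [-67/442 753/442 0; -9/17 -11/17 0; 0 0 1]
T6·…·T1 = [-67/442 753/442 -1; -9/17 -11/17 -4; 0 0 1]
det M = 1; M⁻¹ = [-11/17 -753/442 -97/13; 9/17 -67/442 -1/13; 0 0 1]
M⁻¹ · (16883/2210, -579/85)ᵀ = (-4/5, 5)ᵀ

p = (-4/5, 5)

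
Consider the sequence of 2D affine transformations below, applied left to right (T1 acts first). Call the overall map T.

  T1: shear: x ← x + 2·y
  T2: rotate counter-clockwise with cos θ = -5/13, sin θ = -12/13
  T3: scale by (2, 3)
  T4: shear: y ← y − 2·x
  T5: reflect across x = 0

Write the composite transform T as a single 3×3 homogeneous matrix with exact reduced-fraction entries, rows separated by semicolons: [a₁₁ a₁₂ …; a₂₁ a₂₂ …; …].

T = [10/13 -4/13 0; -16/13 -95/13 0; 0 0 1]

T1 = [1 2 0; 0 1 0; 0 0 1]
T2·T1 = [-5/13 2/13 0; -12/13 -29/13 0; 0 0 1]
T3·…·T1 = [-10/13 4/13 0; -36/13 -87/13 0; 0 0 1]
T4·…·T1 = [-10/13 4/13 0; -16/13 -95/13 0; 0 0 1]
T5·…·T1 = [10/13 -4/13 0; -16/13 -95/13 0; 0 0 1]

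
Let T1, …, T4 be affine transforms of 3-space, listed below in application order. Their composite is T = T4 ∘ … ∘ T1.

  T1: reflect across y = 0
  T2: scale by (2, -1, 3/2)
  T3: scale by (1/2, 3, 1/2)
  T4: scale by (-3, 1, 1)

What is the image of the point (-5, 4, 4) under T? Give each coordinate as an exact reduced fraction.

T1 reflect across y = 0: (-5, 4, 4) → (-5, -4, 4)
T2 scale by (2, -1, 3/2): (-5, -4, 4) → (-10, 4, 6)
T3 scale by (1/2, 3, 1/2): (-10, 4, 6) → (-5, 12, 3)
T4 scale by (-3, 1, 1): (-5, 12, 3) → (15, 12, 3)

T(p) = (15, 12, 3)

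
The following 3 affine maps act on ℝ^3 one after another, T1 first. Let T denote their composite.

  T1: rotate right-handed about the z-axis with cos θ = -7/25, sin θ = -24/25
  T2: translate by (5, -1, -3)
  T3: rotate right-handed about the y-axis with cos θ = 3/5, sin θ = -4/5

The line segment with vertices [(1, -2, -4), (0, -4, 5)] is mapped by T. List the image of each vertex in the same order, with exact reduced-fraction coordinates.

image vertices: (182/25, -7/5, -49/25), (-113/125, 3/25, 266/125)

T1 rotate right-handed about the z-axis with cos θ = -7/25, sin θ = -24/25: (1, -2, -4) → (-11/5, -2/5, -4); (0, -4, 5) → (-96/25, 28/25, 5)
T2 translate by (5, -1, -3): (-11/5, -2/5, -4) → (14/5, -7/5, -7); (-96/25, 28/25, 5) → (29/25, 3/25, 2)
T3 rotate right-handed about the y-axis with cos θ = 3/5, sin θ = -4/5: (14/5, -7/5, -7) → (182/25, -7/5, -49/25); (29/25, 3/25, 2) → (-113/125, 3/25, 266/125)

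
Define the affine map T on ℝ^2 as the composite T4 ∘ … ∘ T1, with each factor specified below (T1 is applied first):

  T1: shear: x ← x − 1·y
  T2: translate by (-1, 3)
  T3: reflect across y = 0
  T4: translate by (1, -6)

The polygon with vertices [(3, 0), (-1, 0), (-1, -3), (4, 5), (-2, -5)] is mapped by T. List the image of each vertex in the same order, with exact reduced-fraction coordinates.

image vertices: (3, -9), (-1, -9), (2, -6), (-1, -14), (3, -4)

T1 shear: x ← x − 1·y: (3, 0) → (3, 0); (-1, 0) → (-1, 0); (-1, -3) → (2, -3); (4, 5) → (-1, 5); (-2, -5) → (3, -5)
T2 translate by (-1, 3): (3, 0) → (2, 3); (-1, 0) → (-2, 3); (2, -3) → (1, 0); (-1, 5) → (-2, 8); (3, -5) → (2, -2)
T3 reflect across y = 0: (2, 3) → (2, -3); (-2, 3) → (-2, -3); (1, 0) → (1, 0); (-2, 8) → (-2, -8); (2, -2) → (2, 2)
T4 translate by (1, -6): (2, -3) → (3, -9); (-2, -3) → (-1, -9); (1, 0) → (2, -6); (-2, -8) → (-1, -14); (2, 2) → (3, -4)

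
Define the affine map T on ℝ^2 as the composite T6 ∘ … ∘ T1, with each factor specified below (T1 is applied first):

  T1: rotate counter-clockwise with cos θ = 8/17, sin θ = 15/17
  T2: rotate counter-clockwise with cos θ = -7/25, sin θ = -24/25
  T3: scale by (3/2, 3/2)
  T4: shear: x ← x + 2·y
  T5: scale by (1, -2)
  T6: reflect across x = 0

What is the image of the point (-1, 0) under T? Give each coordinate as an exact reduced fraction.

T(p) = (-87/85, -891/425)

T1 rotate counter-clockwise with cos θ = 8/17, sin θ = 15/17: (-1, 0) → (-8/17, -15/17)
T2 rotate counter-clockwise with cos θ = -7/25, sin θ = -24/25: (-8/17, -15/17) → (-304/425, 297/425)
T3 scale by (3/2, 3/2): (-304/425, 297/425) → (-456/425, 891/850)
T4 shear: x ← x + 2·y: (-456/425, 891/850) → (87/85, 891/850)
T5 scale by (1, -2): (87/85, 891/850) → (87/85, -891/425)
T6 reflect across x = 0: (87/85, -891/425) → (-87/85, -891/425)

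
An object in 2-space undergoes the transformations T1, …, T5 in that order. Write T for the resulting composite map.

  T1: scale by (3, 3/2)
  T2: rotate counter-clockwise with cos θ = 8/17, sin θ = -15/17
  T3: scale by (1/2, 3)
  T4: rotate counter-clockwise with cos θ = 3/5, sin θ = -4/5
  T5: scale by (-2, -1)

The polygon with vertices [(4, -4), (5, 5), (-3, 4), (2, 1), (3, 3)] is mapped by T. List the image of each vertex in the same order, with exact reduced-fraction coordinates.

image vertices: (5454/85, 2064/85), (1305/34, 390/17), (-4446/85, -1611/85), (3321/170, 843/85), (783/34, 234/17)

T1 scale by (3, 3/2): (4, -4) → (12, -6); (5, 5) → (15, 15/2); (-3, 4) → (-9, 6); (2, 1) → (6, 3/2); (3, 3) → (9, 9/2)
T2 rotate counter-clockwise with cos θ = 8/17, sin θ = -15/17: (12, -6) → (6/17, -228/17); (15, 15/2) → (465/34, -165/17); (-9, 6) → (18/17, 183/17); (6, 3/2) → (141/34, -78/17); (9, 9/2) → (279/34, -99/17)
T3 scale by (1/2, 3): (6/17, -228/17) → (3/17, -684/17); (465/34, -165/17) → (465/68, -495/17); (18/17, 183/17) → (9/17, 549/17); (141/34, -78/17) → (141/68, -234/17); (279/34, -99/17) → (279/68, -297/17)
T4 rotate counter-clockwise with cos θ = 3/5, sin θ = -4/5: (3/17, -684/17) → (-2727/85, -2064/85); (465/68, -495/17) → (-1305/68, -390/17); (9/17, 549/17) → (2223/85, 1611/85); (141/68, -234/17) → (-3321/340, -843/85); (279/68, -297/17) → (-783/68, -234/17)
T5 scale by (-2, -1): (-2727/85, -2064/85) → (5454/85, 2064/85); (-1305/68, -390/17) → (1305/34, 390/17); (2223/85, 1611/85) → (-4446/85, -1611/85); (-3321/340, -843/85) → (3321/170, 843/85); (-783/68, -234/17) → (783/34, 234/17)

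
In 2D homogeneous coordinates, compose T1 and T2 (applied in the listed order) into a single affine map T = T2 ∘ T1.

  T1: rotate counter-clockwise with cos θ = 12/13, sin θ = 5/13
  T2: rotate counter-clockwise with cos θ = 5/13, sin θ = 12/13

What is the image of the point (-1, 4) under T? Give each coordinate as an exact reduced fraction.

T(p) = (-4, -1)

T1 rotate counter-clockwise with cos θ = 12/13, sin θ = 5/13: (-1, 4) → (-32/13, 43/13)
T2 rotate counter-clockwise with cos θ = 5/13, sin θ = 12/13: (-32/13, 43/13) → (-4, -1)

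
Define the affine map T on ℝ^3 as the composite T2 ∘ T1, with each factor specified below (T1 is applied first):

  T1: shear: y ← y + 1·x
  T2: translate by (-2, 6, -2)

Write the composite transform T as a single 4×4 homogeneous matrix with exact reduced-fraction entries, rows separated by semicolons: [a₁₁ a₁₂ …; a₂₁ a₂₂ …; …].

T = [1 0 0 -2; 1 1 0 6; 0 0 1 -2; 0 0 0 1]

T1 = [1 0 0 0; 1 1 0 0; 0 0 1 0; 0 0 0 1]
T2·T1 = [1 0 0 -2; 1 1 0 6; 0 0 1 -2; 0 0 0 1]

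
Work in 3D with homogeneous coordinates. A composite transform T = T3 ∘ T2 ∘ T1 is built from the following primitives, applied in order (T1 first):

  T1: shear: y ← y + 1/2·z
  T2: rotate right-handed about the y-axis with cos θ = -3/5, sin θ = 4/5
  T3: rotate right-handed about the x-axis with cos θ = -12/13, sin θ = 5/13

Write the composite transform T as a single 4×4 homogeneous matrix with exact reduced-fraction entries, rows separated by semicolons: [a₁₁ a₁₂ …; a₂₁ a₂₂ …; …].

T1 = [1 0 0 0; 0 1 1/2 0; 0 0 1 0; 0 0 0 1]
T2·T1 = [-3/5 0 4/5 0; 0 1 1/2 0; -4/5 0 -3/5 0; 0 0 0 1]
T3·…·T1 = [-3/5 0 4/5 0; 4/13 -12/13 -3/13 0; 48/65 5/13 97/130 0; 0 0 0 1]

T = [-3/5 0 4/5 0; 4/13 -12/13 -3/13 0; 48/65 5/13 97/130 0; 0 0 0 1]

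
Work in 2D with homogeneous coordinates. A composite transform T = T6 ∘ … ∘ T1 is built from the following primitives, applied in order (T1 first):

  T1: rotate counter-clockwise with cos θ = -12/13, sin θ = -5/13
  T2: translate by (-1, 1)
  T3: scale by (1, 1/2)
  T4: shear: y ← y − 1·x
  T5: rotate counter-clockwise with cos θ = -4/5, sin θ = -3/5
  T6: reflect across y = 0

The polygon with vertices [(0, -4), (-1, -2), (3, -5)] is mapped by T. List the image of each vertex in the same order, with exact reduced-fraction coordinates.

image vertices: (129/26, 31/13), (28/13, 19/13), (121/13, 38/13)

T1 rotate counter-clockwise with cos θ = -12/13, sin θ = -5/13: (0, -4) → (-20/13, 48/13); (-1, -2) → (2/13, 29/13); (3, -5) → (-61/13, 45/13)
T2 translate by (-1, 1): (-20/13, 48/13) → (-33/13, 61/13); (2/13, 29/13) → (-11/13, 42/13); (-61/13, 45/13) → (-74/13, 58/13)
T3 scale by (1, 1/2): (-33/13, 61/13) → (-33/13, 61/26); (-11/13, 42/13) → (-11/13, 21/13); (-74/13, 58/13) → (-74/13, 29/13)
T4 shear: y ← y − 1·x: (-33/13, 61/26) → (-33/13, 127/26); (-11/13, 21/13) → (-11/13, 32/13); (-74/13, 29/13) → (-74/13, 103/13)
T5 rotate counter-clockwise with cos θ = -4/5, sin θ = -3/5: (-33/13, 127/26) → (129/26, -31/13); (-11/13, 32/13) → (28/13, -19/13); (-74/13, 103/13) → (121/13, -38/13)
T6 reflect across y = 0: (129/26, -31/13) → (129/26, 31/13); (28/13, -19/13) → (28/13, 19/13); (121/13, -38/13) → (121/13, 38/13)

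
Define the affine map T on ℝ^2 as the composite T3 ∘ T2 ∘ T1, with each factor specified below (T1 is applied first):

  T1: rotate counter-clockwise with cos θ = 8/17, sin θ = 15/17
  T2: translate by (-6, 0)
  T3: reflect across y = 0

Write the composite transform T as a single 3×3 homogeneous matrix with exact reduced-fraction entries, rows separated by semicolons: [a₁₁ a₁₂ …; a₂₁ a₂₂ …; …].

T1 = [8/17 -15/17 0; 15/17 8/17 0; 0 0 1]
T2·T1 = [8/17 -15/17 -6; 15/17 8/17 0; 0 0 1]
T3·…·T1 = [8/17 -15/17 -6; -15/17 -8/17 0; 0 0 1]

T = [8/17 -15/17 -6; -15/17 -8/17 0; 0 0 1]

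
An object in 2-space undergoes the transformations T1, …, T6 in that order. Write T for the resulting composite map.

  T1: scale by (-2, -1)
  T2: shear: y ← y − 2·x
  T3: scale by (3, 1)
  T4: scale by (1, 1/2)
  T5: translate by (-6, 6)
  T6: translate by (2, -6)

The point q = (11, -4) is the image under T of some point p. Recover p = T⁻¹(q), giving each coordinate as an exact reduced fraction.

p = (-5/2, -2)

T1 = [-2 0 0; 0 -1 0; 0 0 1]
T2·T1 = [-2 0 0; 4 -1 0; 0 0 1]
T3·…·T1 = [-6 0 0; 4 -1 0; 0 0 1]
T4·…·T1 = [-6 0 0; 2 -1/2 0; 0 0 1]
T5·…·T1 = [-6 0 -6; 2 -1/2 6; 0 0 1]
T6·…·T1 = [-6 0 -4; 2 -1/2 0; 0 0 1]
det M = 3; M⁻¹ = [-1/6 0 -2/3; -2/3 -2 -8/3; 0 0 1]
M⁻¹ · (11, -4)ᵀ = (-5/2, -2)ᵀ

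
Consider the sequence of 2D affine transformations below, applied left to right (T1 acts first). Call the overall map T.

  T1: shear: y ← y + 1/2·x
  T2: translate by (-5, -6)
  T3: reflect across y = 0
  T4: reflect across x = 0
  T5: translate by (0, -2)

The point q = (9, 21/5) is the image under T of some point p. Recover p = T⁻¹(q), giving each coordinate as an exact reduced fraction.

p = (-4, 9/5)

T1 = [1 0 0; 1/2 1 0; 0 0 1]
T2·T1 = [1 0 -5; 1/2 1 -6; 0 0 1]
T3·…·T1 = [1 0 -5; -1/2 -1 6; 0 0 1]
T4·…·T1 = [-1 0 5; -1/2 -1 6; 0 0 1]
T5·…·T1 = [-1 0 5; -1/2 -1 4; 0 0 1]
det M = 1; M⁻¹ = [-1 0 5; 1/2 -1 3/2; 0 0 1]
M⁻¹ · (9, 21/5)ᵀ = (-4, 9/5)ᵀ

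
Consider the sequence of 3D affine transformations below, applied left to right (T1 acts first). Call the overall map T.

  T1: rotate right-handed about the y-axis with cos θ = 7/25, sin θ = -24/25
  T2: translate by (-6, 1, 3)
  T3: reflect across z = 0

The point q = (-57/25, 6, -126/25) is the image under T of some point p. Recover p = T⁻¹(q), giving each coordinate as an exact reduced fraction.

p = (3, 5, -3)

T1 = [7/25 0 -24/25 0; 0 1 0 0; 24/25 0 7/25 0; 0 0 0 1]
T2·T1 = [7/25 0 -24/25 -6; 0 1 0 1; 24/25 0 7/25 3; 0 0 0 1]
T3·…·T1 = [7/25 0 -24/25 -6; 0 1 0 1; -24/25 0 -7/25 -3; 0 0 0 1]
det M = -1; M⁻¹ = [7/25 0 -24/25 -6/5; 0 1 0 -1; -24/25 0 -7/25 -33/5; 0 0 0 1]
M⁻¹ · (-57/25, 6, -126/25)ᵀ = (3, 5, -3)ᵀ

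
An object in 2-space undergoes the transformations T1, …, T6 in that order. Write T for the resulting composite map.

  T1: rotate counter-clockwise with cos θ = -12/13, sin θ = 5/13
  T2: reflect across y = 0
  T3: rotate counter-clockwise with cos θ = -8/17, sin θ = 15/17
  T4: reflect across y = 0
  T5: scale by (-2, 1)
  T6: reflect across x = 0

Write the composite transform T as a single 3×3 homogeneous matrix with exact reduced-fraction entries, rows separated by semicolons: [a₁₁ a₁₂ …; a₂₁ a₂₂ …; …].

T = [342/221 -280/221 0; 140/221 171/221 0; 0 0 1]

T1 = [-12/13 -5/13 0; 5/13 -12/13 0; 0 0 1]
T2·T1 = [-12/13 -5/13 0; -5/13 12/13 0; 0 0 1]
T3·…·T1 = [171/221 -140/221 0; -140/221 -171/221 0; 0 0 1]
T4·…·T1 = [171/221 -140/221 0; 140/221 171/221 0; 0 0 1]
T5·…·T1 = [-342/221 280/221 0; 140/221 171/221 0; 0 0 1]
T6·…·T1 = [342/221 -280/221 0; 140/221 171/221 0; 0 0 1]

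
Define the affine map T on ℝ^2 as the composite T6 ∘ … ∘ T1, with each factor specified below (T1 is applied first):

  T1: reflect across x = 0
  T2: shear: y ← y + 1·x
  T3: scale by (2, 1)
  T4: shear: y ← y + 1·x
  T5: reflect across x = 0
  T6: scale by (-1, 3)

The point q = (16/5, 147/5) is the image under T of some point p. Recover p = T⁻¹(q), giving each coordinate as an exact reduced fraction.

T1 = [-1 0 0; 0 1 0; 0 0 1]
T2·T1 = [-1 0 0; -1 1 0; 0 0 1]
T3·…·T1 = [-2 0 0; -1 1 0; 0 0 1]
T4·…·T1 = [-2 0 0; -3 1 0; 0 0 1]
T5·…·T1 = [2 0 0; -3 1 0; 0 0 1]
T6·…·T1 = [-2 0 0; -9 3 0; 0 0 1]
det M = -6; M⁻¹ = [-1/2 0 0; -3/2 1/3 0; 0 0 1]
M⁻¹ · (16/5, 147/5)ᵀ = (-8/5, 5)ᵀ

p = (-8/5, 5)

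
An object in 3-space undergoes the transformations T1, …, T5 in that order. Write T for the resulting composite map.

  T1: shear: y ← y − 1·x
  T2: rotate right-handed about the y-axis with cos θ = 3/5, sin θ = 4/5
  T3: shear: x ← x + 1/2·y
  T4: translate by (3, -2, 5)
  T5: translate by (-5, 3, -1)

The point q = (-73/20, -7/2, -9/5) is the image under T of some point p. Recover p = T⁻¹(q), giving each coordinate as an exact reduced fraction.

T1 = [1 0 0 0; -1 1 0 0; 0 0 1 0; 0 0 0 1]
T2·T1 = [3/5 0 4/5 0; -1 1 0 0; -4/5 0 3/5 0; 0 0 0 1]
T3·…·T1 = [1/10 1/2 4/5 0; -1 1 0 0; -4/5 0 3/5 0; 0 0 0 1]
T4·…·T1 = [1/10 1/2 4/5 3; -1 1 0 -2; -4/5 0 3/5 5; 0 0 0 1]
T5·…·T1 = [1/10 1/2 4/5 -2; -1 1 0 1; -4/5 0 3/5 4; 0 0 0 1]
det M = 1; M⁻¹ = [3/5 -3/10 -4/5 47/10; 3/5 7/10 -4/5 37/10; 4/5 -2/5 3/5 -2/5; 0 0 0 1]
M⁻¹ · (-73/20, -7/2, -9/5)ᵀ = (5, 1/2, -3)ᵀ

p = (5, 1/2, -3)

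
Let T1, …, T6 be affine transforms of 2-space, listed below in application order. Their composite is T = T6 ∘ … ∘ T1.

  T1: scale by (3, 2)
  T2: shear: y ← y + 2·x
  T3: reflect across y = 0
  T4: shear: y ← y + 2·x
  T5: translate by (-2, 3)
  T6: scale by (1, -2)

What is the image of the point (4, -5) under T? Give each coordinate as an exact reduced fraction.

T1 scale by (3, 2): (4, -5) → (12, -10)
T2 shear: y ← y + 2·x: (12, -10) → (12, 14)
T3 reflect across y = 0: (12, 14) → (12, -14)
T4 shear: y ← y + 2·x: (12, -14) → (12, 10)
T5 translate by (-2, 3): (12, 10) → (10, 13)
T6 scale by (1, -2): (10, 13) → (10, -26)

T(p) = (10, -26)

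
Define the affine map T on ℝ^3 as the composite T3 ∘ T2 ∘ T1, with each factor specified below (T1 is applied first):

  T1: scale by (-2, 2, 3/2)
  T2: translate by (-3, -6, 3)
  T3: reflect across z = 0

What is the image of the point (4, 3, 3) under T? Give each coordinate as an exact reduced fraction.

T1 scale by (-2, 2, 3/2): (4, 3, 3) → (-8, 6, 9/2)
T2 translate by (-3, -6, 3): (-8, 6, 9/2) → (-11, 0, 15/2)
T3 reflect across z = 0: (-11, 0, 15/2) → (-11, 0, -15/2)

T(p) = (-11, 0, -15/2)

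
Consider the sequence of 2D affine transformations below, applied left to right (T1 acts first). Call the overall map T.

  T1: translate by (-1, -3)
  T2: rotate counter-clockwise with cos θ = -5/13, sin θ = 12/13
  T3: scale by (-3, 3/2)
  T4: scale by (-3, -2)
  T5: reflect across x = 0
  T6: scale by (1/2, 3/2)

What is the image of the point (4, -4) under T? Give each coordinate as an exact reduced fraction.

T1 translate by (-1, -3): (4, -4) → (3, -7)
T2 rotate counter-clockwise with cos θ = -5/13, sin θ = 12/13: (3, -7) → (69/13, 71/13)
T3 scale by (-3, 3/2): (69/13, 71/13) → (-207/13, 213/26)
T4 scale by (-3, -2): (-207/13, 213/26) → (621/13, -213/13)
T5 reflect across x = 0: (621/13, -213/13) → (-621/13, -213/13)
T6 scale by (1/2, 3/2): (-621/13, -213/13) → (-621/26, -639/26)

T(p) = (-621/26, -639/26)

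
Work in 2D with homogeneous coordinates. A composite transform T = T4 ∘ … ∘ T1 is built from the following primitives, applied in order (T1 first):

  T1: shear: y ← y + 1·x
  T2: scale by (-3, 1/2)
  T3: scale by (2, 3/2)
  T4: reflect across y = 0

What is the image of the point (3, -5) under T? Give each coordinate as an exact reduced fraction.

T1 shear: y ← y + 1·x: (3, -5) → (3, -2)
T2 scale by (-3, 1/2): (3, -2) → (-9, -1)
T3 scale by (2, 3/2): (-9, -1) → (-18, -3/2)
T4 reflect across y = 0: (-18, -3/2) → (-18, 3/2)

T(p) = (-18, 3/2)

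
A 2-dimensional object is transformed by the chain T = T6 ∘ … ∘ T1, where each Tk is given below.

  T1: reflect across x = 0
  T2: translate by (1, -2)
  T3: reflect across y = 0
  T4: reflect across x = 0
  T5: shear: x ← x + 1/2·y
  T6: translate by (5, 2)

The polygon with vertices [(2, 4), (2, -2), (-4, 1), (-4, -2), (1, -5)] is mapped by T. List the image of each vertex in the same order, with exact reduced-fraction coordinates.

image vertices: (5, 0), (8, 6), (1/2, 3), (2, 6), (17/2, 9)

T1 reflect across x = 0: (2, 4) → (-2, 4); (2, -2) → (-2, -2); (-4, 1) → (4, 1); (-4, -2) → (4, -2); (1, -5) → (-1, -5)
T2 translate by (1, -2): (-2, 4) → (-1, 2); (-2, -2) → (-1, -4); (4, 1) → (5, -1); (4, -2) → (5, -4); (-1, -5) → (0, -7)
T3 reflect across y = 0: (-1, 2) → (-1, -2); (-1, -4) → (-1, 4); (5, -1) → (5, 1); (5, -4) → (5, 4); (0, -7) → (0, 7)
T4 reflect across x = 0: (-1, -2) → (1, -2); (-1, 4) → (1, 4); (5, 1) → (-5, 1); (5, 4) → (-5, 4); (0, 7) → (0, 7)
T5 shear: x ← x + 1/2·y: (1, -2) → (0, -2); (1, 4) → (3, 4); (-5, 1) → (-9/2, 1); (-5, 4) → (-3, 4); (0, 7) → (7/2, 7)
T6 translate by (5, 2): (0, -2) → (5, 0); (3, 4) → (8, 6); (-9/2, 1) → (1/2, 3); (-3, 4) → (2, 6); (7/2, 7) → (17/2, 9)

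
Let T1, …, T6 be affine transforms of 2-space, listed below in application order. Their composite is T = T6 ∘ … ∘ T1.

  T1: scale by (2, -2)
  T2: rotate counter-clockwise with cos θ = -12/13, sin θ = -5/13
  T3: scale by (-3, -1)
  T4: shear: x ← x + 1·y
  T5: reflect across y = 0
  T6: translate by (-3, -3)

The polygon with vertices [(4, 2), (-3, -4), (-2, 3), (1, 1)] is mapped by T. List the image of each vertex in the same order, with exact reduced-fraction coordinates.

T1 scale by (2, -2): (4, 2) → (8, -4); (-3, -4) → (-6, 8); (-2, 3) → (-4, -6); (1, 1) → (2, -2)
T2 rotate counter-clockwise with cos θ = -12/13, sin θ = -5/13: (8, -4) → (-116/13, 8/13); (-6, 8) → (112/13, -66/13); (-4, -6) → (18/13, 92/13); (2, -2) → (-34/13, 14/13)
T3 scale by (-3, -1): (-116/13, 8/13) → (348/13, -8/13); (112/13, -66/13) → (-336/13, 66/13); (18/13, 92/13) → (-54/13, -92/13); (-34/13, 14/13) → (102/13, -14/13)
T4 shear: x ← x + 1·y: (348/13, -8/13) → (340/13, -8/13); (-336/13, 66/13) → (-270/13, 66/13); (-54/13, -92/13) → (-146/13, -92/13); (102/13, -14/13) → (88/13, -14/13)
T5 reflect across y = 0: (340/13, -8/13) → (340/13, 8/13); (-270/13, 66/13) → (-270/13, -66/13); (-146/13, -92/13) → (-146/13, 92/13); (88/13, -14/13) → (88/13, 14/13)
T6 translate by (-3, -3): (340/13, 8/13) → (301/13, -31/13); (-270/13, -66/13) → (-309/13, -105/13); (-146/13, 92/13) → (-185/13, 53/13); (88/13, 14/13) → (49/13, -25/13)

image vertices: (301/13, -31/13), (-309/13, -105/13), (-185/13, 53/13), (49/13, -25/13)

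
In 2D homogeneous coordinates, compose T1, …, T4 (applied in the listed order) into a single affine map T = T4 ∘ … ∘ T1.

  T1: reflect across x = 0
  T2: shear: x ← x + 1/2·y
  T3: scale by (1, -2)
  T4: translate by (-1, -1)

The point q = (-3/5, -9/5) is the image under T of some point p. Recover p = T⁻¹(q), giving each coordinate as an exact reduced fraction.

T1 = [-1 0 0; 0 1 0; 0 0 1]
T2·T1 = [-1 1/2 0; 0 1 0; 0 0 1]
T3·…·T1 = [-1 1/2 0; 0 -2 0; 0 0 1]
T4·…·T1 = [-1 1/2 -1; 0 -2 -1; 0 0 1]
det M = 2; M⁻¹ = [-1 -1/4 -5/4; 0 -1/2 -1/2; 0 0 1]
M⁻¹ · (-3/5, -9/5)ᵀ = (-1/5, 2/5)ᵀ

p = (-1/5, 2/5)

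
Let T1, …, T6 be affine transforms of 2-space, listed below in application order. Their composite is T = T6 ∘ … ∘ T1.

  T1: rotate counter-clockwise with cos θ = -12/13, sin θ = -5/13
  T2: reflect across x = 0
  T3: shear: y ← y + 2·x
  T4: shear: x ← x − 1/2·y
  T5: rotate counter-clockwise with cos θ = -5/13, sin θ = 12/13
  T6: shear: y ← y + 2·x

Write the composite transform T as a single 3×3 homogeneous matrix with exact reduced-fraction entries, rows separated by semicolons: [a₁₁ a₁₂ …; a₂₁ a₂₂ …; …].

T = [-37/26 18/13 0; -42/13 50/13 0; 0 0 1]

T1 = [-12/13 5/13 0; -5/13 -12/13 0; 0 0 1]
T2·T1 = [12/13 -5/13 0; -5/13 -12/13 0; 0 0 1]
T3·…·T1 = [12/13 -5/13 0; 19/13 -22/13 0; 0 0 1]
T4·…·T1 = [5/26 6/13 0; 19/13 -22/13 0; 0 0 1]
T5·…·T1 = [-37/26 18/13 0; -5/13 14/13 0; 0 0 1]
T6·…·T1 = [-37/26 18/13 0; -42/13 50/13 0; 0 0 1]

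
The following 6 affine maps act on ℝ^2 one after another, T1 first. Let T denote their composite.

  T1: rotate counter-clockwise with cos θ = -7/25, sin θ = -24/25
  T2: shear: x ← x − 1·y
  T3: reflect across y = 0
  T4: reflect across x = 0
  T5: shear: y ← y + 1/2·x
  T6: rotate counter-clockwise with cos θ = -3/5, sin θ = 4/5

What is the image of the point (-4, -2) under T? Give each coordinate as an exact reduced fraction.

T(p) = (-42/25, 131/25)

T1 rotate counter-clockwise with cos θ = -7/25, sin θ = -24/25: (-4, -2) → (-4/5, 22/5)
T2 shear: x ← x − 1·y: (-4/5, 22/5) → (-26/5, 22/5)
T3 reflect across y = 0: (-26/5, 22/5) → (-26/5, -22/5)
T4 reflect across x = 0: (-26/5, -22/5) → (26/5, -22/5)
T5 shear: y ← y + 1/2·x: (26/5, -22/5) → (26/5, -9/5)
T6 rotate counter-clockwise with cos θ = -3/5, sin θ = 4/5: (26/5, -9/5) → (-42/25, 131/25)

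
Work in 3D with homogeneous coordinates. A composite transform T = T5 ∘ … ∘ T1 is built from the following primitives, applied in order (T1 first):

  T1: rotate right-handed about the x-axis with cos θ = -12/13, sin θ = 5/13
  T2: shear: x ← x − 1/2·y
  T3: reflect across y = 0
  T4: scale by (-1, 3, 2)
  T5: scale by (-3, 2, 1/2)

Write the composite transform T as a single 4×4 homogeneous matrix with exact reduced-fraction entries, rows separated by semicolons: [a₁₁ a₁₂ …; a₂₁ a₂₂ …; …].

T = [3 18/13 15/26 0; 0 72/13 30/13 0; 0 5/13 -12/13 0; 0 0 0 1]

T1 = [1 0 0 0; 0 -12/13 -5/13 0; 0 5/13 -12/13 0; 0 0 0 1]
T2·T1 = [1 6/13 5/26 0; 0 -12/13 -5/13 0; 0 5/13 -12/13 0; 0 0 0 1]
T3·…·T1 = [1 6/13 5/26 0; 0 12/13 5/13 0; 0 5/13 -12/13 0; 0 0 0 1]
T4·…·T1 = [-1 -6/13 -5/26 0; 0 36/13 15/13 0; 0 10/13 -24/13 0; 0 0 0 1]
T5·…·T1 = [3 18/13 15/26 0; 0 72/13 30/13 0; 0 5/13 -12/13 0; 0 0 0 1]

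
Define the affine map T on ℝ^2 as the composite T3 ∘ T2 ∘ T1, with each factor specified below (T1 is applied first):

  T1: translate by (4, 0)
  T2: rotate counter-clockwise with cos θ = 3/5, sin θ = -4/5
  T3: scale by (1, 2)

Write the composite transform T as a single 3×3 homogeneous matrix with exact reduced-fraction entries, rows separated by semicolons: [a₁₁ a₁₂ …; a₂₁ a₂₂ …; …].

T = [3/5 4/5 12/5; -8/5 6/5 -32/5; 0 0 1]

T1 = [1 0 4; 0 1 0; 0 0 1]
T2·T1 = [3/5 4/5 12/5; -4/5 3/5 -16/5; 0 0 1]
T3·…·T1 = [3/5 4/5 12/5; -8/5 6/5 -32/5; 0 0 1]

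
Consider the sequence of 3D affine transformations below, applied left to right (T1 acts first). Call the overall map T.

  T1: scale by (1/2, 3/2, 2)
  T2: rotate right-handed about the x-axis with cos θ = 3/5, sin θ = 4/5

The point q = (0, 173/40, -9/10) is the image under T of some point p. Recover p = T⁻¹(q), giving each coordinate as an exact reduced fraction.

T1 = [1/2 0 0 0; 0 3/2 0 0; 0 0 2 0; 0 0 0 1]
T2·T1 = [1/2 0 0 0; 0 9/10 -8/5 0; 0 6/5 6/5 0; 0 0 0 1]
det M = 3/2; M⁻¹ = [2 0 0 0; 0 2/5 8/15 0; 0 -2/5 3/10 0; 0 0 0 1]
M⁻¹ · (0, 173/40, -9/10)ᵀ = (0, 5/4, -2)ᵀ

p = (0, 5/4, -2)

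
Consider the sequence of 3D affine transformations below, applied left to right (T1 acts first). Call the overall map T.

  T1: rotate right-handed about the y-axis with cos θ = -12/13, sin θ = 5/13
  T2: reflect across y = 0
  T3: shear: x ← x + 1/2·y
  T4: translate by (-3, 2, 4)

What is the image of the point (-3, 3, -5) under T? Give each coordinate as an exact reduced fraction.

T(p) = (-95/26, -1, 127/13)

T1 rotate right-handed about the y-axis with cos θ = -12/13, sin θ = 5/13: (-3, 3, -5) → (11/13, 3, 75/13)
T2 reflect across y = 0: (11/13, 3, 75/13) → (11/13, -3, 75/13)
T3 shear: x ← x + 1/2·y: (11/13, -3, 75/13) → (-17/26, -3, 75/13)
T4 translate by (-3, 2, 4): (-17/26, -3, 75/13) → (-95/26, -1, 127/13)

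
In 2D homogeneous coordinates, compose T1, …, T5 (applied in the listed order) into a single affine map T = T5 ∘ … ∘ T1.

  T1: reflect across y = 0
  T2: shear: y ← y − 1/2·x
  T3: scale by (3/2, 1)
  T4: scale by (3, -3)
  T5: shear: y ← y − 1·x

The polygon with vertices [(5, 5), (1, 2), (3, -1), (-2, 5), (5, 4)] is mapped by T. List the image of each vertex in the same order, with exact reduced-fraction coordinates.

image vertices: (45/2, 0), (9/2, 3), (27/2, -12), (-9, 21), (45/2, -3)

T1 reflect across y = 0: (5, 5) → (5, -5); (1, 2) → (1, -2); (3, -1) → (3, 1); (-2, 5) → (-2, -5); (5, 4) → (5, -4)
T2 shear: y ← y − 1/2·x: (5, -5) → (5, -15/2); (1, -2) → (1, -5/2); (3, 1) → (3, -1/2); (-2, -5) → (-2, -4); (5, -4) → (5, -13/2)
T3 scale by (3/2, 1): (5, -15/2) → (15/2, -15/2); (1, -5/2) → (3/2, -5/2); (3, -1/2) → (9/2, -1/2); (-2, -4) → (-3, -4); (5, -13/2) → (15/2, -13/2)
T4 scale by (3, -3): (15/2, -15/2) → (45/2, 45/2); (3/2, -5/2) → (9/2, 15/2); (9/2, -1/2) → (27/2, 3/2); (-3, -4) → (-9, 12); (15/2, -13/2) → (45/2, 39/2)
T5 shear: y ← y − 1·x: (45/2, 45/2) → (45/2, 0); (9/2, 15/2) → (9/2, 3); (27/2, 3/2) → (27/2, -12); (-9, 12) → (-9, 21); (45/2, 39/2) → (45/2, -3)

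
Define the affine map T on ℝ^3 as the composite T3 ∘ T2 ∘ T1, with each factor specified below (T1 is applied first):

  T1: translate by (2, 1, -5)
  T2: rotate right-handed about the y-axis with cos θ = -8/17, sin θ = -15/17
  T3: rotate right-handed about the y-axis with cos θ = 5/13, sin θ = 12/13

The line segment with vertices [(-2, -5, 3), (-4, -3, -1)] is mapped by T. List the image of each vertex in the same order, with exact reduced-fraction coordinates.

image vertices: (342/221, -4, -280/221), (746/221, -2, -1182/221)

T1 translate by (2, 1, -5): (-2, -5, 3) → (0, -4, -2); (-4, -3, -1) → (-2, -2, -6)
T2 rotate right-handed about the y-axis with cos θ = -8/17, sin θ = -15/17: (0, -4, -2) → (30/17, -4, 16/17); (-2, -2, -6) → (106/17, -2, 18/17)
T3 rotate right-handed about the y-axis with cos θ = 5/13, sin θ = 12/13: (30/17, -4, 16/17) → (342/221, -4, -280/221); (106/17, -2, 18/17) → (746/221, -2, -1182/221)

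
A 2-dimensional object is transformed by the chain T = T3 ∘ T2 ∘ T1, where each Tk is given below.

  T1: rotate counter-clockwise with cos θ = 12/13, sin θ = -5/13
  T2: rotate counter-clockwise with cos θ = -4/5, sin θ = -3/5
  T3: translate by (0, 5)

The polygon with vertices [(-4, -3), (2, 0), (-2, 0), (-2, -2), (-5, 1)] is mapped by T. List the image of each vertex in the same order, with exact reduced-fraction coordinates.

T1 rotate counter-clockwise with cos θ = 12/13, sin θ = -5/13: (-4, -3) → (-63/13, -16/13); (2, 0) → (24/13, -10/13); (-2, 0) → (-24/13, 10/13); (-2, -2) → (-34/13, -14/13); (-5, 1) → (-55/13, 37/13)
T2 rotate counter-clockwise with cos θ = -4/5, sin θ = -3/5: (-63/13, -16/13) → (204/65, 253/65); (24/13, -10/13) → (-126/65, -32/65); (-24/13, 10/13) → (126/65, 32/65); (-34/13, -14/13) → (94/65, 158/65); (-55/13, 37/13) → (331/65, 17/65)
T3 translate by (0, 5): (204/65, 253/65) → (204/65, 578/65); (-126/65, -32/65) → (-126/65, 293/65); (126/65, 32/65) → (126/65, 357/65); (94/65, 158/65) → (94/65, 483/65); (331/65, 17/65) → (331/65, 342/65)

image vertices: (204/65, 578/65), (-126/65, 293/65), (126/65, 357/65), (94/65, 483/65), (331/65, 342/65)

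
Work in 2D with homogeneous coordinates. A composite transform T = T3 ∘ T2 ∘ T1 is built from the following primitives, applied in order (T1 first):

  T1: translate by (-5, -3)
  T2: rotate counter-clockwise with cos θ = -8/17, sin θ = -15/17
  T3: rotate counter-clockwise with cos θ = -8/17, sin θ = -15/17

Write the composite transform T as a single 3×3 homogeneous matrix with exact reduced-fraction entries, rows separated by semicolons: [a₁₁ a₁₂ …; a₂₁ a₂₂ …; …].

T = [-161/289 -240/289 1525/289; 240/289 -161/289 -717/289; 0 0 1]

T1 = [1 0 -5; 0 1 -3; 0 0 1]
T2·T1 = [-8/17 15/17 -5/17; -15/17 -8/17 99/17; 0 0 1]
T3·…·T1 = [-161/289 -240/289 1525/289; 240/289 -161/289 -717/289; 0 0 1]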